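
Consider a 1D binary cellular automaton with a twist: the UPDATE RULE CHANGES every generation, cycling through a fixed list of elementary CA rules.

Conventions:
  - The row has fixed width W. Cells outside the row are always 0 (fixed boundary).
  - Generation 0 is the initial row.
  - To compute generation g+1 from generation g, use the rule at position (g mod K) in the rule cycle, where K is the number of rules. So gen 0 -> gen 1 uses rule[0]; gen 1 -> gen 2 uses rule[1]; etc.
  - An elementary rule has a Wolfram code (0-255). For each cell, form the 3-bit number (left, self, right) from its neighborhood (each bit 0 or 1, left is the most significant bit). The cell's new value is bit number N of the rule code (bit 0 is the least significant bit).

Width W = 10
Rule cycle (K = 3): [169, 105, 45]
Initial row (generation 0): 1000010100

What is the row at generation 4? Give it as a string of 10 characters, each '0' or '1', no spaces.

Answer: 1100011110

Derivation:
Gen 0: 1000010100
Gen 1 (rule 169): 0011001001
Gen 2 (rule 105): 1011000000
Gen 3 (rule 45): 1110011111
Gen 4 (rule 169): 1100011110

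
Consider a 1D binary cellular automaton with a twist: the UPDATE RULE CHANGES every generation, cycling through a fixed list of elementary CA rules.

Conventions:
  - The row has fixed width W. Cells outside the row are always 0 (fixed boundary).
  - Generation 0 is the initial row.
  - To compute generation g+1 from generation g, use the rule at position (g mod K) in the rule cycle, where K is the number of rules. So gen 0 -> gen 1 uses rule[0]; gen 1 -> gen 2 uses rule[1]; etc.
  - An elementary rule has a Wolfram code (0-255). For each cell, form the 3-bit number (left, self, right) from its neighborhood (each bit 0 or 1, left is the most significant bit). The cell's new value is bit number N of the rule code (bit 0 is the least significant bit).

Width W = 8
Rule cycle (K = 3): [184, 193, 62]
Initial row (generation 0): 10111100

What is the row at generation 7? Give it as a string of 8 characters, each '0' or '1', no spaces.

Gen 0: 10111100
Gen 1 (rule 184): 01111010
Gen 2 (rule 193): 00111000
Gen 3 (rule 62): 01100100
Gen 4 (rule 184): 01010010
Gen 5 (rule 193): 00000000
Gen 6 (rule 62): 00000000
Gen 7 (rule 184): 00000000

Answer: 00000000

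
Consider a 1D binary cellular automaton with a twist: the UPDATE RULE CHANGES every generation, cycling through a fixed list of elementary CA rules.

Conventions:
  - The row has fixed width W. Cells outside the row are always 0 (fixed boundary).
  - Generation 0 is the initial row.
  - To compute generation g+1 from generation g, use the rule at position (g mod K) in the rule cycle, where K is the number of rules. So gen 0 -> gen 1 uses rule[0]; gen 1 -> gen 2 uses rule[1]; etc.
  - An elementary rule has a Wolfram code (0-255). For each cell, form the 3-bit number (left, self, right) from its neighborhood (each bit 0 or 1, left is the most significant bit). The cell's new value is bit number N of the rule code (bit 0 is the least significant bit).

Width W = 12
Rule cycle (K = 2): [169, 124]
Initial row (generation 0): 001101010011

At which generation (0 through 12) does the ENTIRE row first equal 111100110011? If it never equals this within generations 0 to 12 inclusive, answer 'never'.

Answer: 10

Derivation:
Gen 0: 001101010011
Gen 1 (rule 169): 101010100010
Gen 2 (rule 124): 111111110011
Gen 3 (rule 169): 111111100010
Gen 4 (rule 124): 100000110011
Gen 5 (rule 169): 001110100010
Gen 6 (rule 124): 001011110011
Gen 7 (rule 169): 100111100010
Gen 8 (rule 124): 110100110011
Gen 9 (rule 169): 101000100010
Gen 10 (rule 124): 111100110011
Gen 11 (rule 169): 111000100010
Gen 12 (rule 124): 101100110011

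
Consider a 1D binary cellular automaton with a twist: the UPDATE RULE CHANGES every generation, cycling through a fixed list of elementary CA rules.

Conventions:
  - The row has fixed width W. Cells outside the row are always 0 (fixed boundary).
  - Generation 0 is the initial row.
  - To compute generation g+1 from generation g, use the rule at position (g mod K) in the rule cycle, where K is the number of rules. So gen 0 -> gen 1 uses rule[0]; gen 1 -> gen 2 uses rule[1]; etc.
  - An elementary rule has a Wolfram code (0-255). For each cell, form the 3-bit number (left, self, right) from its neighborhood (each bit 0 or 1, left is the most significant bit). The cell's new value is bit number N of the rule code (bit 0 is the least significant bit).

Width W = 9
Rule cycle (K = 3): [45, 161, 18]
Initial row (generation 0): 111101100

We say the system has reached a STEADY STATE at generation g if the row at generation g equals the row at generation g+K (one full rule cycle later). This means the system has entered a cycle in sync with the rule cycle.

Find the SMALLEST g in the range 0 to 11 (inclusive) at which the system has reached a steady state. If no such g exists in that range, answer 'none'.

Gen 0: 111101100
Gen 1 (rule 45): 100011001
Gen 2 (rule 161): 001000000
Gen 3 (rule 18): 010100000
Gen 4 (rule 45): 011101111
Gen 5 (rule 161): 001010110
Gen 6 (rule 18): 010000001
Gen 7 (rule 45): 010111101
Gen 8 (rule 161): 001011010
Gen 9 (rule 18): 010000001
Gen 10 (rule 45): 010111101
Gen 11 (rule 161): 001011010
Gen 12 (rule 18): 010000001
Gen 13 (rule 45): 010111101
Gen 14 (rule 161): 001011010

Answer: 6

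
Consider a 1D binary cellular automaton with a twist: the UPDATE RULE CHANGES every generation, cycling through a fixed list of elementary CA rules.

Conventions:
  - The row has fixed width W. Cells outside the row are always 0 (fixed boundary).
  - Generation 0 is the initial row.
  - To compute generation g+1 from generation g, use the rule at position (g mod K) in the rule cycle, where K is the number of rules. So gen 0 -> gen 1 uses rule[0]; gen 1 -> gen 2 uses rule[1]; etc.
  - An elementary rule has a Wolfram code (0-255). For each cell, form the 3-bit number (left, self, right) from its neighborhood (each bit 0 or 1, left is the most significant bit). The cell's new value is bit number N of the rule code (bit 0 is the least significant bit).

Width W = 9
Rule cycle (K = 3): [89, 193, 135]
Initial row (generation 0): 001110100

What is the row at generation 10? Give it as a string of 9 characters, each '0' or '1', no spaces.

Gen 0: 001110100
Gen 1 (rule 89): 101010011
Gen 2 (rule 193): 000000001
Gen 3 (rule 135): 111111111
Gen 4 (rule 89): 100000001
Gen 5 (rule 193): 001111100
Gen 6 (rule 135): 110111001
Gen 7 (rule 89): 110101100
Gen 8 (rule 193): 010000101
Gen 9 (rule 135): 110111101
Gen 10 (rule 89): 110100100

Answer: 110100100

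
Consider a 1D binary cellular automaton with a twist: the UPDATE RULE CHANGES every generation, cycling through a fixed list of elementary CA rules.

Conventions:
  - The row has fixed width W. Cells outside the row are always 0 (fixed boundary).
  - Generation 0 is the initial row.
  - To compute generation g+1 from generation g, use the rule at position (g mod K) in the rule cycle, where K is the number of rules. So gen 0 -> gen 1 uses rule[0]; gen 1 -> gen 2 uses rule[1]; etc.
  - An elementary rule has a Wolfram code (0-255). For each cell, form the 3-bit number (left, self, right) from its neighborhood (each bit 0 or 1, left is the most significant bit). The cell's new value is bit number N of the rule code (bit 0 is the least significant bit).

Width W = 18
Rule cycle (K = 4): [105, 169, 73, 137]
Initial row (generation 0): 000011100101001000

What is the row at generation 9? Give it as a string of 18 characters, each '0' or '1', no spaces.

Answer: 001100011100010001

Derivation:
Gen 0: 000011100101001000
Gen 1 (rule 105): 111010100010000011
Gen 2 (rule 169): 110101001000111010
Gen 3 (rule 73): 110000000010101000
Gen 4 (rule 137): 100111111000000011
Gen 5 (rule 105): 000100001011111011
Gen 6 (rule 169): 110001100111110110
Gen 7 (rule 73): 110101100100010110
Gen 8 (rule 137): 100001000001000100
Gen 9 (rule 105): 001100011100010001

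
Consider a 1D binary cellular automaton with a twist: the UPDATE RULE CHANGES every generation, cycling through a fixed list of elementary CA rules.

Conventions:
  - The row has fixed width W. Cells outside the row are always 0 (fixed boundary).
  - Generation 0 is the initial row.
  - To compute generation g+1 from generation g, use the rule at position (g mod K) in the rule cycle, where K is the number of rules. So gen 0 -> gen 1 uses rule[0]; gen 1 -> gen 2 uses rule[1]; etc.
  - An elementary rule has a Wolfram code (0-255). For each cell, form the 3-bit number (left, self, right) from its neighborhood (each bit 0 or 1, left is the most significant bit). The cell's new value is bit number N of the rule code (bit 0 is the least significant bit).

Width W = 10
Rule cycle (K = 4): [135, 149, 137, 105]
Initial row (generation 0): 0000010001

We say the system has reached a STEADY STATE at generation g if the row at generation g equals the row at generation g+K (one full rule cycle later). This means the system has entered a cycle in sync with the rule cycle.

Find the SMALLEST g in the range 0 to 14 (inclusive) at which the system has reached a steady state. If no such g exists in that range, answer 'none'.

Answer: none

Derivation:
Gen 0: 0000010001
Gen 1 (rule 135): 1111110111
Gen 2 (rule 149): 0111100010
Gen 3 (rule 137): 0111001000
Gen 4 (rule 105): 0101000011
Gen 5 (rule 135): 1101011100
Gen 6 (rule 149): 0001001011
Gen 7 (rule 137): 1100000010
Gen 8 (rule 105): 1101111000
Gen 9 (rule 135): 0000110011
Gen 10 (rule 149): 1110001000
Gen 11 (rule 137): 1100100011
Gen 12 (rule 105): 1100001011
Gen 13 (rule 135): 0001111000
Gen 14 (rule 149): 1100110111
Gen 15 (rule 137): 1000100110
Gen 16 (rule 105): 0010000110
Gen 17 (rule 135): 1110111000
Gen 18 (rule 149): 0100010111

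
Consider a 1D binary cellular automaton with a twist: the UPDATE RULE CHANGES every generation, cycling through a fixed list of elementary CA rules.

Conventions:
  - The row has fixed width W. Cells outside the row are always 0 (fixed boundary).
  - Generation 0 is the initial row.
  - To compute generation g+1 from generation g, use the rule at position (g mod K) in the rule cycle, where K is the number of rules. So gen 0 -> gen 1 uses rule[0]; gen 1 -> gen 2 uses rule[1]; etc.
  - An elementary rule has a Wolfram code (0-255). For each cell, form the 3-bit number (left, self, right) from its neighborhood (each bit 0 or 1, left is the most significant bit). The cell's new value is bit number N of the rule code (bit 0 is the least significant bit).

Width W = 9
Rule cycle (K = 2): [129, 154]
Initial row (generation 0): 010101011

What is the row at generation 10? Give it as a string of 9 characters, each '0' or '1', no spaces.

Gen 0: 010101011
Gen 1 (rule 129): 000000000
Gen 2 (rule 154): 000000000
Gen 3 (rule 129): 111111111
Gen 4 (rule 154): 111111110
Gen 5 (rule 129): 011111100
Gen 6 (rule 154): 111111010
Gen 7 (rule 129): 011110000
Gen 8 (rule 154): 111101000
Gen 9 (rule 129): 011000011
Gen 10 (rule 154): 110100110

Answer: 110100110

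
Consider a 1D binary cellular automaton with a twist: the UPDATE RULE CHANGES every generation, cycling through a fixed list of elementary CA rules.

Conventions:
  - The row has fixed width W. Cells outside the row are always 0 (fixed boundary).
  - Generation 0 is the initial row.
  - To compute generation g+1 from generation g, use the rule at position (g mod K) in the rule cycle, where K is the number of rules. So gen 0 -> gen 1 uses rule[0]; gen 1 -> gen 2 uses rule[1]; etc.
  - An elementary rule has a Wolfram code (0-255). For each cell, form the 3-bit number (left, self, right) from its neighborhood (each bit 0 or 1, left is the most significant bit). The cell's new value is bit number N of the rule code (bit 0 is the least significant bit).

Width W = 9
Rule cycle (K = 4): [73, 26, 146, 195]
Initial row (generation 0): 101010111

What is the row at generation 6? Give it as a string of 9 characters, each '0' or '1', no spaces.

Gen 0: 101010111
Gen 1 (rule 73): 000000101
Gen 2 (rule 26): 000001000
Gen 3 (rule 146): 000010100
Gen 4 (rule 195): 111100001
Gen 5 (rule 73): 100101100
Gen 6 (rule 26): 011001010

Answer: 011001010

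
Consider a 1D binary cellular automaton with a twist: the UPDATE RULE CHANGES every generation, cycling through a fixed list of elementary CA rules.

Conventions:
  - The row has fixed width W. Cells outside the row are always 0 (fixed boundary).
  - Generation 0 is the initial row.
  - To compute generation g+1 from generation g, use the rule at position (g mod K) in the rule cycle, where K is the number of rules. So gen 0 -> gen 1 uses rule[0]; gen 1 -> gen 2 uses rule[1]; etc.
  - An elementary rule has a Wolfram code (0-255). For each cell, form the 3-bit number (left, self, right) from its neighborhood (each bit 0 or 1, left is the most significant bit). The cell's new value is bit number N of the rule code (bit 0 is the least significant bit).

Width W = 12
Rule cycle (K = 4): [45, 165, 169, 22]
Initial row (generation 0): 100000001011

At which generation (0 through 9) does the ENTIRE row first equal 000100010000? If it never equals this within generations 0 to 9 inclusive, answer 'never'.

Gen 0: 100000001011
Gen 1 (rule 45): 101111101110
Gen 2 (rule 165): 110111010100
Gen 3 (rule 169): 101110101001
Gen 4 (rule 22): 100000101111
Gen 5 (rule 45): 101110111000
Gen 6 (rule 165): 110101010011
Gen 7 (rule 169): 101010100010
Gen 8 (rule 22): 101010110111
Gen 9 (rule 45): 111111101100

Answer: never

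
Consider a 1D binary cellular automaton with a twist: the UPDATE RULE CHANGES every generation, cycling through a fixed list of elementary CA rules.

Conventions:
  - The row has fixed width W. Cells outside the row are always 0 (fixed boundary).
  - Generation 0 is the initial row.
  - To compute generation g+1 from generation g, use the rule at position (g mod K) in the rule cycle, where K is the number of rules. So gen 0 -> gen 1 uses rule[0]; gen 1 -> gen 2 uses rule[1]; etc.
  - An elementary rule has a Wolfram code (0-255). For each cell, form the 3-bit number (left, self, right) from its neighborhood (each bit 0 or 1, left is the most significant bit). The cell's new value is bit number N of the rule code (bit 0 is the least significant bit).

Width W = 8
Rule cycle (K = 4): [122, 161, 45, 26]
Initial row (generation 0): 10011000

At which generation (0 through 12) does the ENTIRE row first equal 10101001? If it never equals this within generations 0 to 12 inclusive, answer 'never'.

Answer: never

Derivation:
Gen 0: 10011000
Gen 1 (rule 122): 01111100
Gen 2 (rule 161): 00111001
Gen 3 (rule 45): 10100001
Gen 4 (rule 26): 00010010
Gen 5 (rule 122): 00101101
Gen 6 (rule 161): 10010010
Gen 7 (rule 45): 10010010
Gen 8 (rule 26): 01101101
Gen 9 (rule 122): 11111110
Gen 10 (rule 161): 01111100
Gen 11 (rule 45): 01000001
Gen 12 (rule 26): 10100010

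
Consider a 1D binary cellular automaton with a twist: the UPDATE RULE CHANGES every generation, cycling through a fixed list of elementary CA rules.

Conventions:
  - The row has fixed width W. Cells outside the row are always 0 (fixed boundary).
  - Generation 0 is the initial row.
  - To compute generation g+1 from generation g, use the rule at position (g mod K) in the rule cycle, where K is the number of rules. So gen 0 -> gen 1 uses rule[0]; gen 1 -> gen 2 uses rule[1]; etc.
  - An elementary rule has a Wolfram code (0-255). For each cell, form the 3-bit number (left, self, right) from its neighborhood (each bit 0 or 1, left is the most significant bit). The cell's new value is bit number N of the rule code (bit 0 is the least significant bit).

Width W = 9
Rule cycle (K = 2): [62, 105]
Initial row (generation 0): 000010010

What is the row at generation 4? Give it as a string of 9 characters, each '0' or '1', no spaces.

Answer: 011010011

Derivation:
Gen 0: 000010010
Gen 1 (rule 62): 000111111
Gen 2 (rule 105): 110100001
Gen 3 (rule 62): 101110011
Gen 4 (rule 105): 011010011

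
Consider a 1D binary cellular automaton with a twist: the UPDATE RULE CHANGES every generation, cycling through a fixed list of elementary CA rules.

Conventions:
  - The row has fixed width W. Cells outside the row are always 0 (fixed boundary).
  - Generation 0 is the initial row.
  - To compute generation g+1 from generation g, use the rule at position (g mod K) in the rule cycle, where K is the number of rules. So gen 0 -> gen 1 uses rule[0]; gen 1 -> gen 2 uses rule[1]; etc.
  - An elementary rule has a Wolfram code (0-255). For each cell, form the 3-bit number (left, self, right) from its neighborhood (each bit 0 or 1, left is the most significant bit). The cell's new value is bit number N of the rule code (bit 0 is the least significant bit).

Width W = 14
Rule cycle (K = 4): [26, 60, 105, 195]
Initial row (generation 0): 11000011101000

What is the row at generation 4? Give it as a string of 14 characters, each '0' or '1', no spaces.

Gen 0: 11000011101000
Gen 1 (rule 26): 10100110000100
Gen 2 (rule 60): 11110101000110
Gen 3 (rule 105): 10011010010110
Gen 4 (rule 195): 00101000100010

Answer: 00101000100010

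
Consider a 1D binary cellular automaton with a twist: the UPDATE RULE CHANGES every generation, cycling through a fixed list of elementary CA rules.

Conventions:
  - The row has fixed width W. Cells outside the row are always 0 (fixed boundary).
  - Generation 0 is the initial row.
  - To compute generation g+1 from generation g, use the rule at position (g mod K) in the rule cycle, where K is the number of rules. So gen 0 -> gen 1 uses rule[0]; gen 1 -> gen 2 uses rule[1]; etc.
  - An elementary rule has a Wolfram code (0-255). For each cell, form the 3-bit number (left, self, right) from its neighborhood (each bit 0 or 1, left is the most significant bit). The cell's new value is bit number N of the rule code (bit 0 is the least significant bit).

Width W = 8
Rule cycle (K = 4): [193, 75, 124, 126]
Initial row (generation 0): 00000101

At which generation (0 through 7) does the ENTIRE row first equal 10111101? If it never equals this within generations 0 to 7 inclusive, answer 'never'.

Answer: never

Derivation:
Gen 0: 00000101
Gen 1 (rule 193): 11110000
Gen 2 (rule 75): 10010111
Gen 3 (rule 124): 11011101
Gen 4 (rule 126): 11110111
Gen 5 (rule 193): 01110011
Gen 6 (rule 75): 11010111
Gen 7 (rule 124): 11111101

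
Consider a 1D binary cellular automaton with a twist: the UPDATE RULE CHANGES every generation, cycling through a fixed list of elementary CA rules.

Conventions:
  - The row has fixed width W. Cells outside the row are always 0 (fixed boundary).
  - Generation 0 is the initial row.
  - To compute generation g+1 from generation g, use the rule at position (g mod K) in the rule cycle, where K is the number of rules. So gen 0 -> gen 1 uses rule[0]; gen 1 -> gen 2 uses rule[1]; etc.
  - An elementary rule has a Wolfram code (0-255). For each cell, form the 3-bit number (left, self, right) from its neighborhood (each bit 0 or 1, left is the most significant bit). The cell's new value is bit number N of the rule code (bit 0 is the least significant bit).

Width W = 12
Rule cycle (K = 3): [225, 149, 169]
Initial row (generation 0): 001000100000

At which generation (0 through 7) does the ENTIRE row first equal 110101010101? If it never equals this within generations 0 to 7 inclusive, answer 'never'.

Answer: never

Derivation:
Gen 0: 001000100000
Gen 1 (rule 225): 100010001111
Gen 2 (rule 149): 111011100110
Gen 3 (rule 169): 110111000100
Gen 4 (rule 225): 011011010001
Gen 5 (rule 149): 000000011101
Gen 6 (rule 169): 111111011010
Gen 7 (rule 225): 011111101100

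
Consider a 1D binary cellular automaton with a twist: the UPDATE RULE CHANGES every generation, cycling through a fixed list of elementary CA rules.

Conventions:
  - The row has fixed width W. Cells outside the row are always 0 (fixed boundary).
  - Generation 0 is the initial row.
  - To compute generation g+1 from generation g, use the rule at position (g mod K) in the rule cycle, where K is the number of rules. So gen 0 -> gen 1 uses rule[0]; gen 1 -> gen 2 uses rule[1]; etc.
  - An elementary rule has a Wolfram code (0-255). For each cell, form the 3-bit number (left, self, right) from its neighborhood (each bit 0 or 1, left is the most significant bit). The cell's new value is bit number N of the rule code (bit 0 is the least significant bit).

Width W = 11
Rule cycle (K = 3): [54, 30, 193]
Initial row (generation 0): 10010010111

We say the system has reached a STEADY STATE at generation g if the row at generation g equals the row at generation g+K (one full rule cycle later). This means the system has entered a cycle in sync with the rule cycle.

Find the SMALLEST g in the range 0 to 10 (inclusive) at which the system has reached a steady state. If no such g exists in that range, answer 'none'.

Answer: none

Derivation:
Gen 0: 10010010111
Gen 1 (rule 54): 11111111000
Gen 2 (rule 30): 10000000100
Gen 3 (rule 193): 00111110001
Gen 4 (rule 54): 01000001011
Gen 5 (rule 30): 11100011010
Gen 6 (rule 193): 01101001000
Gen 7 (rule 54): 10011111100
Gen 8 (rule 30): 11110000010
Gen 9 (rule 193): 01110111000
Gen 10 (rule 54): 10001000100
Gen 11 (rule 30): 11011101110
Gen 12 (rule 193): 01001100110
Gen 13 (rule 54): 11110011001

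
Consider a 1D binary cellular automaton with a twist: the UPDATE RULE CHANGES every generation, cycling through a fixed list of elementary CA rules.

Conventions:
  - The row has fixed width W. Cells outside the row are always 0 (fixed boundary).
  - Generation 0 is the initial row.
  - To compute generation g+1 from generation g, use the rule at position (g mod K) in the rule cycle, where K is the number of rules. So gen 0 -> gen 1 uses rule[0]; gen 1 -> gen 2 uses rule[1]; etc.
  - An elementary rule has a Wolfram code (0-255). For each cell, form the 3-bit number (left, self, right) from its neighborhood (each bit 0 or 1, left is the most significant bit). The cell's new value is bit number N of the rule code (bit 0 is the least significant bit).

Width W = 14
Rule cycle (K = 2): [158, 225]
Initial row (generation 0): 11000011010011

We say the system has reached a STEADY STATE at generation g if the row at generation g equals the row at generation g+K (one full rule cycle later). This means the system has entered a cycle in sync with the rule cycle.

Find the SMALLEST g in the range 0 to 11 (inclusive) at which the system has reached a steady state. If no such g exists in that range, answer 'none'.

Answer: none

Derivation:
Gen 0: 11000011010011
Gen 1 (rule 158): 10100110011110
Gen 2 (rule 225): 01000010001110
Gen 3 (rule 158): 11100111011101
Gen 4 (rule 225): 01100011101110
Gen 5 (rule 158): 11010111001101
Gen 6 (rule 225): 01101011000110
Gen 7 (rule 158): 11001010101101
Gen 8 (rule 225): 01000101010110
Gen 9 (rule 158): 11101101010101
Gen 10 (rule 225): 01110110101010
Gen 11 (rule 158): 11100100101011
Gen 12 (rule 225): 01100000010101
Gen 13 (rule 158): 11010000110101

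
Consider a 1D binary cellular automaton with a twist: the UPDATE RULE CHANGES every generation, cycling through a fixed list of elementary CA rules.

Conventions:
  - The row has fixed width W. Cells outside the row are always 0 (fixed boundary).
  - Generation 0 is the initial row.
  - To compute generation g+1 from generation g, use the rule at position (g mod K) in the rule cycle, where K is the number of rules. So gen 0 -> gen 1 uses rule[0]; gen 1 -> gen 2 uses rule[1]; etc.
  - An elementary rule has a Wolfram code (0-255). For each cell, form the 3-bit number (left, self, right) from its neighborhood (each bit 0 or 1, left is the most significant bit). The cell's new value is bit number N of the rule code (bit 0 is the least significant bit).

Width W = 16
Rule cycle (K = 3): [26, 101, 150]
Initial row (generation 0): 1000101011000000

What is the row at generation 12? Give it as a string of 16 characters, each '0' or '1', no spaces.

Answer: 0100111010100001

Derivation:
Gen 0: 1000101011000000
Gen 1 (rule 26): 0101000010100000
Gen 2 (rule 101): 0111011011101111
Gen 3 (rule 150): 1010000001000110
Gen 4 (rule 26): 0001000010101101
Gen 5 (rule 101): 1101011011110111
Gen 6 (rule 150): 0001000001100010
Gen 7 (rule 26): 0010100011010101
Gen 8 (rule 101): 1011101001111111
Gen 9 (rule 150): 1001001110111110
Gen 10 (rule 26): 0110111000100001
Gen 11 (rule 101): 0011001010101101
Gen 12 (rule 150): 0100111010100001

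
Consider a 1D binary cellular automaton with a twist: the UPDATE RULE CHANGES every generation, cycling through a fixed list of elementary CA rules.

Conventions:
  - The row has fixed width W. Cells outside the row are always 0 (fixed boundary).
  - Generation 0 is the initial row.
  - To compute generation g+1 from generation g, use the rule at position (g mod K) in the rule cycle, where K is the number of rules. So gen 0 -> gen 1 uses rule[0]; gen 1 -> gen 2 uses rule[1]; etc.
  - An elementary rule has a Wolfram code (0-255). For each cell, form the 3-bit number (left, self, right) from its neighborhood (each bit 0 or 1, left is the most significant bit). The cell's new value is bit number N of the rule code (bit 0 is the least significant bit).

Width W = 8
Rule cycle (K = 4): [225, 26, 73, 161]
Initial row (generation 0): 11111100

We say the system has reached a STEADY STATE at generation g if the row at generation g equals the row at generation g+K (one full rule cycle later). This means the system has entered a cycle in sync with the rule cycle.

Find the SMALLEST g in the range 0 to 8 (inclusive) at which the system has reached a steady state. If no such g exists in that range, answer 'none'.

Answer: none

Derivation:
Gen 0: 11111100
Gen 1 (rule 225): 01111101
Gen 2 (rule 26): 11000000
Gen 3 (rule 73): 11011111
Gen 4 (rule 161): 00101110
Gen 5 (rule 225): 10010110
Gen 6 (rule 26): 01100101
Gen 7 (rule 73): 01100000
Gen 8 (rule 161): 00001111
Gen 9 (rule 225): 11100111
Gen 10 (rule 26): 10011100
Gen 11 (rule 73): 00010101
Gen 12 (rule 161): 11001010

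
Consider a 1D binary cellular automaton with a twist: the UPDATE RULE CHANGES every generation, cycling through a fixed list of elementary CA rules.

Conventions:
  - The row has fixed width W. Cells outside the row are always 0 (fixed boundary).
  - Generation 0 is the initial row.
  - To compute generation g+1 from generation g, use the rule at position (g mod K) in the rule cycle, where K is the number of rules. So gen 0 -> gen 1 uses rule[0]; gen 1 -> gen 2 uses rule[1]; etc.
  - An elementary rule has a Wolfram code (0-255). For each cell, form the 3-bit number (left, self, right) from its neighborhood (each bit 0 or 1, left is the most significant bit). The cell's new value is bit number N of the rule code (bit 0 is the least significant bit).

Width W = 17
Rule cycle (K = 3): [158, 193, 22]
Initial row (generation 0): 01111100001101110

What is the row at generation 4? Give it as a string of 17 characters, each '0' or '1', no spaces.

Answer: 11001110111001101

Derivation:
Gen 0: 01111100001101110
Gen 1 (rule 158): 11111010011001101
Gen 2 (rule 193): 01111000001000100
Gen 3 (rule 22): 10000100011101110
Gen 4 (rule 158): 11001110111001101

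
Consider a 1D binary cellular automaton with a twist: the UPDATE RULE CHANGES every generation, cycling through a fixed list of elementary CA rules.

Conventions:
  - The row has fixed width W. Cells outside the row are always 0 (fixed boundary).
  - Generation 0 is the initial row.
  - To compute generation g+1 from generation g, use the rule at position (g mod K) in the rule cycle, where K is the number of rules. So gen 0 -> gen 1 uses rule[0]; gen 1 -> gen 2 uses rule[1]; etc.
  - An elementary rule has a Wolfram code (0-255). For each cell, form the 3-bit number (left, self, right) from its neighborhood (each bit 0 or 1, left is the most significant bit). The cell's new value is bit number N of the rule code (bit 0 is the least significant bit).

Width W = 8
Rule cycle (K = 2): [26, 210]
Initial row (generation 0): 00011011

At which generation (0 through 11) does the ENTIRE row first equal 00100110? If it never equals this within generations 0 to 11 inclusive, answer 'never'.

Answer: never

Derivation:
Gen 0: 00011011
Gen 1 (rule 26): 00110010
Gen 2 (rule 210): 01011101
Gen 3 (rule 26): 10010000
Gen 4 (rule 210): 01101000
Gen 5 (rule 26): 11000100
Gen 6 (rule 210): 01101010
Gen 7 (rule 26): 11000001
Gen 8 (rule 210): 01100010
Gen 9 (rule 26): 11010101
Gen 10 (rule 210): 01000000
Gen 11 (rule 26): 10100000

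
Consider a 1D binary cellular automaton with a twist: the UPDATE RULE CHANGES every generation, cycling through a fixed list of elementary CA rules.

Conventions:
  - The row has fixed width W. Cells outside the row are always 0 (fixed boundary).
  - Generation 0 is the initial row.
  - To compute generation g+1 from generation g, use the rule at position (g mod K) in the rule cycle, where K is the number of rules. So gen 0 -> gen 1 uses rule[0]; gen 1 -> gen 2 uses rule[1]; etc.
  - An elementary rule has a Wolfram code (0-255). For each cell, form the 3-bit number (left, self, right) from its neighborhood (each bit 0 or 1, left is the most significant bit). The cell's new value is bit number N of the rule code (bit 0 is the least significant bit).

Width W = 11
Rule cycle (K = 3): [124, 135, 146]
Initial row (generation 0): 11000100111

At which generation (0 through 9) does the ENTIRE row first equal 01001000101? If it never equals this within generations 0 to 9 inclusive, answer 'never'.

Gen 0: 11000100111
Gen 1 (rule 124): 11100110101
Gen 2 (rule 135): 01001000101
Gen 3 (rule 146): 10110101000
Gen 4 (rule 124): 11111111100
Gen 5 (rule 135): 01111111001
Gen 6 (rule 146): 10111110110
Gen 7 (rule 124): 11100011111
Gen 8 (rule 135): 01001101110
Gen 9 (rule 146): 10110000101

Answer: 2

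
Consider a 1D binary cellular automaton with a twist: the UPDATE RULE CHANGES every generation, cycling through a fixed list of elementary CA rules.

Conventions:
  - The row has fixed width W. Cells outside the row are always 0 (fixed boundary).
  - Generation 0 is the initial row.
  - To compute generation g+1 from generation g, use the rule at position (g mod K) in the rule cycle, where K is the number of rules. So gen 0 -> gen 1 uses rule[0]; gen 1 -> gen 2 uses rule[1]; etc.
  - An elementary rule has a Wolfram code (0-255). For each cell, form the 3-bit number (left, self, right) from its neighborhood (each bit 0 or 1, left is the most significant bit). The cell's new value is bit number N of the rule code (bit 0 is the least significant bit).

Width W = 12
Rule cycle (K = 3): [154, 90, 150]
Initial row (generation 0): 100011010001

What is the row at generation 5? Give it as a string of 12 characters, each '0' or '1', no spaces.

Gen 0: 100011010001
Gen 1 (rule 154): 010110001010
Gen 2 (rule 90): 100111010001
Gen 3 (rule 150): 111010011011
Gen 4 (rule 154): 110001110010
Gen 5 (rule 90): 111011011101

Answer: 111011011101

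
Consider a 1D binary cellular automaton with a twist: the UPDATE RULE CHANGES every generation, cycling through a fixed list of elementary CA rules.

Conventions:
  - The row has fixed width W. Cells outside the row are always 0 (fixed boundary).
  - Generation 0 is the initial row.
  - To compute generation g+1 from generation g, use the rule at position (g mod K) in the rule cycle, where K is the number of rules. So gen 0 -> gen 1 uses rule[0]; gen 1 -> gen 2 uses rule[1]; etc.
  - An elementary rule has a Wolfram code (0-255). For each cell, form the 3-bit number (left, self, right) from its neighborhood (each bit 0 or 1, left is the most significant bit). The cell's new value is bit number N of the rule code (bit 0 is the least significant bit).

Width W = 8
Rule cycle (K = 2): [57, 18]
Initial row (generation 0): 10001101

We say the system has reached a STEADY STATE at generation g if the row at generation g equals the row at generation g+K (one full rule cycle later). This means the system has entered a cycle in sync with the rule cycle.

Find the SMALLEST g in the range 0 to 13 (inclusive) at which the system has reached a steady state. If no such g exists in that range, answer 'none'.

Gen 0: 10001101
Gen 1 (rule 57): 01101010
Gen 2 (rule 18): 10000001
Gen 3 (rule 57): 01111100
Gen 4 (rule 18): 10000010
Gen 5 (rule 57): 01111001
Gen 6 (rule 18): 10000110
Gen 7 (rule 57): 01110101
Gen 8 (rule 18): 10000000
Gen 9 (rule 57): 01111111
Gen 10 (rule 18): 10000000
Gen 11 (rule 57): 01111111
Gen 12 (rule 18): 10000000
Gen 13 (rule 57): 01111111
Gen 14 (rule 18): 10000000
Gen 15 (rule 57): 01111111

Answer: 8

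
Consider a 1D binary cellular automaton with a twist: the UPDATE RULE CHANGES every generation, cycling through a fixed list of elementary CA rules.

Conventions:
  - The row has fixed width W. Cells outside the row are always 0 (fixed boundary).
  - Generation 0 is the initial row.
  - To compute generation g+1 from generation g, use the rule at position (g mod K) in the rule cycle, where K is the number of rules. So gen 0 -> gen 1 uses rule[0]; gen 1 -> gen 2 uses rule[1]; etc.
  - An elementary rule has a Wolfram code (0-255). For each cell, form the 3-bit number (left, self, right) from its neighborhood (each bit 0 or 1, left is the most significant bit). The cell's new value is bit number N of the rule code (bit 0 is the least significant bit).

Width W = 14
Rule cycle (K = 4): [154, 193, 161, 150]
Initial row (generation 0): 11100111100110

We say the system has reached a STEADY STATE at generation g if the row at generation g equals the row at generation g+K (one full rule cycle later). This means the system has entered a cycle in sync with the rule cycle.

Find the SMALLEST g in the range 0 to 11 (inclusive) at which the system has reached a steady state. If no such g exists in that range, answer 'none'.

Gen 0: 11100111100110
Gen 1 (rule 154): 11011111011101
Gen 2 (rule 193): 01001111001100
Gen 3 (rule 161): 00000110000001
Gen 4 (rule 150): 00001001000011
Gen 5 (rule 154): 00010110100110
Gen 6 (rule 193): 11000010000010
Gen 7 (rule 161): 00011000111000
Gen 8 (rule 150): 00100101010100
Gen 9 (rule 154): 01011000000010
Gen 10 (rule 193): 00001011111000
Gen 11 (rule 161): 11100101110011
Gen 12 (rule 150): 01011100101100
Gen 13 (rule 154): 10011011001010
Gen 14 (rule 193): 00001001000000
Gen 15 (rule 161): 11100000011111

Answer: none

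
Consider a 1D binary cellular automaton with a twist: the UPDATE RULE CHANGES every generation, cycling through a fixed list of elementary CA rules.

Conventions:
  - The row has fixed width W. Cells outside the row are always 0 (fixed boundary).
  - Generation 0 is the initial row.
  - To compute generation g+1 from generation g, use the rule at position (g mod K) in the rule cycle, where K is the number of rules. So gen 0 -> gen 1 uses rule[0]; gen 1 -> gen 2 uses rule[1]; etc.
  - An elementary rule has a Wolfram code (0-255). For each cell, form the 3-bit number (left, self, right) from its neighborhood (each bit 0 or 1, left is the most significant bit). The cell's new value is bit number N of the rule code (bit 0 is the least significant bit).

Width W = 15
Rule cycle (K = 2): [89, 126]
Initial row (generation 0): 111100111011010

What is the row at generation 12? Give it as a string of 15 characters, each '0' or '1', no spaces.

Gen 0: 111100111011010
Gen 1 (rule 89): 100110101011001
Gen 2 (rule 126): 111111111111111
Gen 3 (rule 89): 100000000000001
Gen 4 (rule 126): 110000000000011
Gen 5 (rule 89): 111111111111011
Gen 6 (rule 126): 100000000001111
Gen 7 (rule 89): 011111111101001
Gen 8 (rule 126): 110000000111111
Gen 9 (rule 89): 111111110100001
Gen 10 (rule 126): 100000011110011
Gen 11 (rule 89): 011111010011011
Gen 12 (rule 126): 110001111111111

Answer: 110001111111111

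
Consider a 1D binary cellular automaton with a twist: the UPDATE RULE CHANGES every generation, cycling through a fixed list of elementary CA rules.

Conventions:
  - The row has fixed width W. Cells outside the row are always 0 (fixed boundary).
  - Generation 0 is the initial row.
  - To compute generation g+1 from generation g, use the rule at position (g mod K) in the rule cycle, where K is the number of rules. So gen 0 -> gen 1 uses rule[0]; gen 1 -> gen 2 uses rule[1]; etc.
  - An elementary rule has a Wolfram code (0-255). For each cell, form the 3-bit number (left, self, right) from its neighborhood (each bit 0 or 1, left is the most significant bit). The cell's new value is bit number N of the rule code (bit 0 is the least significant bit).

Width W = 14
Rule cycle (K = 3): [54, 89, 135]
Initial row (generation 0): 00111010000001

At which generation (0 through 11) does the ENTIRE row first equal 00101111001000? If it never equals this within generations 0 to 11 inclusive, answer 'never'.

Gen 0: 00111010000001
Gen 1 (rule 54): 01000111000011
Gen 2 (rule 89): 00110101111011
Gen 3 (rule 135): 11000100110000
Gen 4 (rule 54): 00101111001000
Gen 5 (rule 89): 10001001100111
Gen 6 (rule 135): 10111010001010
Gen 7 (rule 54): 11000111011111
Gen 8 (rule 89): 11110101010001
Gen 9 (rule 135): 01100101010111
Gen 10 (rule 54): 10011111111000
Gen 11 (rule 89): 01010000001111

Answer: 4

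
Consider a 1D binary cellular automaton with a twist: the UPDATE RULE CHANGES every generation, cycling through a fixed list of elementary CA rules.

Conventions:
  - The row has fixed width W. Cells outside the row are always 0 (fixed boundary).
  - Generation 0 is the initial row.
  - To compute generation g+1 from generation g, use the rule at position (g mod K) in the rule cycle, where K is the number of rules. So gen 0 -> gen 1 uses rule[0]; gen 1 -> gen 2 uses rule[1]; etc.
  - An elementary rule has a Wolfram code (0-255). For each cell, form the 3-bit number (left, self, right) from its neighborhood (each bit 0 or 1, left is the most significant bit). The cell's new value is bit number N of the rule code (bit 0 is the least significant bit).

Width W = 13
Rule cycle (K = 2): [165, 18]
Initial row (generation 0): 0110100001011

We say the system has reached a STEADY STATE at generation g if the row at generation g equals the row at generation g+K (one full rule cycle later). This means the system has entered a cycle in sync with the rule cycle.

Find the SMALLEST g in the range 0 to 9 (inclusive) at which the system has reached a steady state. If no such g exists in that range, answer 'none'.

Gen 0: 0110100001011
Gen 1 (rule 165): 0001101101100
Gen 2 (rule 18): 0010000000010
Gen 3 (rule 165): 1010111111010
Gen 4 (rule 18): 0000000000001
Gen 5 (rule 165): 1111111111101
Gen 6 (rule 18): 0000000000000
Gen 7 (rule 165): 1111111111111
Gen 8 (rule 18): 0000000000000
Gen 9 (rule 165): 1111111111111
Gen 10 (rule 18): 0000000000000
Gen 11 (rule 165): 1111111111111

Answer: 6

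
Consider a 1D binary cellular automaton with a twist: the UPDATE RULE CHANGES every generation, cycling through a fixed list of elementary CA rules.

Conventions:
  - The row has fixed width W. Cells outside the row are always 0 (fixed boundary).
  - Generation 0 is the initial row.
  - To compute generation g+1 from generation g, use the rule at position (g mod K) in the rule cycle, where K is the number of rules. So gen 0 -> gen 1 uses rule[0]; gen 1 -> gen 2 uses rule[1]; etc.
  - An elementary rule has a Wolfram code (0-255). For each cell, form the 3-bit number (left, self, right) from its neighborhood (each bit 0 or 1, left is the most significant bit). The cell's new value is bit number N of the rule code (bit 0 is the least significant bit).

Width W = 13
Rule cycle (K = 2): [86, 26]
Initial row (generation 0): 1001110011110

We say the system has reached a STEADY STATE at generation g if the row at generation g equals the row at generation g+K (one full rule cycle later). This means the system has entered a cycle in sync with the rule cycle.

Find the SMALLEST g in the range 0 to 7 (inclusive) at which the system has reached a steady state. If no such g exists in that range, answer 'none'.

Answer: 4

Derivation:
Gen 0: 1001110011110
Gen 1 (rule 86): 1110011100011
Gen 2 (rule 26): 1001110010110
Gen 3 (rule 86): 1110011110011
Gen 4 (rule 26): 1001110001110
Gen 5 (rule 86): 1110011010011
Gen 6 (rule 26): 1001110001110
Gen 7 (rule 86): 1110011010011
Gen 8 (rule 26): 1001110001110
Gen 9 (rule 86): 1110011010011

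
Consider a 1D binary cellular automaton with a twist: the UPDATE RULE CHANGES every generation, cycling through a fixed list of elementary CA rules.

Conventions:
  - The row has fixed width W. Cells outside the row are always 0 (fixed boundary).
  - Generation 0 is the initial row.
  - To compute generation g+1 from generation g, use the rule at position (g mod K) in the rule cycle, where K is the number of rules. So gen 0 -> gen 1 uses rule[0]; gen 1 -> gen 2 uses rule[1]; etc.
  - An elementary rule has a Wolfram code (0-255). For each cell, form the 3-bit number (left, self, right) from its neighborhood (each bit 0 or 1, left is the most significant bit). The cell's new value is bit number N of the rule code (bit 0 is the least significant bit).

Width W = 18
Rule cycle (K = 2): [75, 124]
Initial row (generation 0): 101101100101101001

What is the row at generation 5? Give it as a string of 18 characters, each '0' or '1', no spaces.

Gen 0: 101101100101101001
Gen 1 (rule 75): 001101101001100010
Gen 2 (rule 124): 001111111101110011
Gen 3 (rule 75): 111000000101010111
Gen 4 (rule 124): 101100000111111101
Gen 5 (rule 75): 001101111100000100

Answer: 001101111100000100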